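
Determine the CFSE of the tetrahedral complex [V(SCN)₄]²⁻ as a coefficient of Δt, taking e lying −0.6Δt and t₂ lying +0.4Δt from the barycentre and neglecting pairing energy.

Each SCN⁻ contributes -1; 4 × (-1) = -4. With overall charge -2, V is in the +2 oxidation state.
Group 5 minus oxidation state +2 gives a d³ configuration for V²⁺.
Tetrahedral fields are weak (Δₜ ≈ 4/9 Δₒ), so electrons fill high-spin.
Configuration: e² t₂¹.
CFSE = 2(-0.6Δt) + 1(0.4Δt) = -1.2Δt + 0.4Δt = -0.8Δt.

-0.8 Δt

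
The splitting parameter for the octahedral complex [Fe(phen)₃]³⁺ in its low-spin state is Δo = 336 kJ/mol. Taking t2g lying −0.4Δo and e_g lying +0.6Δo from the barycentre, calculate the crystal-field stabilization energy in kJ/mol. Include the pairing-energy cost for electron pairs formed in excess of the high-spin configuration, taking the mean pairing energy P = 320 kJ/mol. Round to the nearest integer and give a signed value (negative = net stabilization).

-32

phen is neutral, so the +3 overall charge sits on Fe: oxidation state +3.
Fe sits in group 8; removing 3 electrons leaves Fe³⁺ with 8 − 3 = 5 d electrons.
Electron filling gives t2g^5 e_g^0.
CFSE(orbital) = 5×(-0.4Δo) + 0×(0.6Δo) = -2.0Δo; with Δo = 336 kJ/mol that is -672 kJ/mol.
Relative to high-spin t2g^3 e_g^2 (0 paired), the low-spin configuration has 2 additional pairs, contributing +2 × 320 = +640 kJ/mol.
Net CFSE = -672 + 640 = -32 kJ/mol.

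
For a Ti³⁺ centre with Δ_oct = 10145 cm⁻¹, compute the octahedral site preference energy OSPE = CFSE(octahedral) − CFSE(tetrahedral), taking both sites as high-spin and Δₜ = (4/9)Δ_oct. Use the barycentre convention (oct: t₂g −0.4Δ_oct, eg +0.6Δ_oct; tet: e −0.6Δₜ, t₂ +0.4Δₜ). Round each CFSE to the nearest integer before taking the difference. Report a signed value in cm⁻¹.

Ti is in group 4, so Ti³⁺ is d¹ (4 − 3 = 1).
In an octahedral site d¹ (HS) is t2g^1 e_g^0, giving CFSE(oct) = -0.4Δ_oct = -4058 cm⁻¹.
Tetrahedral e^1 t2^0 gives -0.6Δₜ = -0.6 × (4/9) × 10145 = -2705 cm⁻¹.
OSPE = CFSE(oct) − CFSE(tet) = -4058 − (-2705) = -1353 cm⁻¹.

-1353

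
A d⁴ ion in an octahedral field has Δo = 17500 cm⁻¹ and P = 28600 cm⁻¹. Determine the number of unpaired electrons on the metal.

Δo < P, so pairing is avoided: the ground state is high-spin.
Filling d⁴ accordingly: t₂g³ eg¹.
Unpaired electrons: 4.

4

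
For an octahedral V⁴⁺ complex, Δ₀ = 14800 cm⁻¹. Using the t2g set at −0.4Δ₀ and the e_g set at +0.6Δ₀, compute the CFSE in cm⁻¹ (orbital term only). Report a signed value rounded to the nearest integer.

V is in group 5, so V⁴⁺ is d¹ (5 − 4 = 1).
Configuration: t2g^1 e_g^0.
CFSE(orbital) = 1×(-0.4Δ₀) + 0×(0.6Δ₀) = -0.4Δ₀; with Δ₀ = 14800 cm⁻¹ that is -5920 cm⁻¹.

-5920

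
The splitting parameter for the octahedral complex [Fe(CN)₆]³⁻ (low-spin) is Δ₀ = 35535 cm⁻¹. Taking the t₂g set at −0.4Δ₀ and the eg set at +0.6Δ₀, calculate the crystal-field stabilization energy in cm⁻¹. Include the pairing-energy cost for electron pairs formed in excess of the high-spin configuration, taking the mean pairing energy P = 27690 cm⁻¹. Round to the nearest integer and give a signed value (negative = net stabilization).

-15690

Each CN⁻ contributes -1; 6 × (-1) = -6. With overall charge -3, Fe is in the +3 oxidation state.
Fe is in group 8, so Fe³⁺ is d⁵ (8 − 3 = 5).
Configuration: t₂g⁵ eg⁰.
Orbital CFSE = 5(-0.4) + 0(0.6) = -2.0Δ₀ = -2.0 × 35535 = -71070 cm⁻¹.
High-spin d⁵ would be t₂g³ eg² with 0 pairs; low-spin has 2, so 2 excess pairs cost +2P = +55380 cm⁻¹.
Combining: -71070 + 55380 = -15690 cm⁻¹.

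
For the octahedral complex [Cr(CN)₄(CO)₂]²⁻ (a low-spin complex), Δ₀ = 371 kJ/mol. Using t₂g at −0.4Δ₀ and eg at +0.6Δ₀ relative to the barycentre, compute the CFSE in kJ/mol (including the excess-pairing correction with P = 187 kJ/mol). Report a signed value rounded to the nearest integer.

-407

Ligand charges: 4×(-1) from CN⁻ and 2×(+0) from CO sum to -4; with overall charge -2, Cr is +2.
Cr²⁺: group 6, so d-count = 6 − 2 = 4.
The d⁴ electrons fill as t₂g⁴ eg⁰.
Orbital CFSE = 4(-0.4) + 0(0.6) = -1.6Δ₀ = -1.6 × 371 = -594 kJ/mol.
Pairing penalty: 1 pair vs 0 in the high-spin reference → 1 extra × P = 187 kJ/mol.
Net CFSE = -594 + 187 = -407 kJ/mol.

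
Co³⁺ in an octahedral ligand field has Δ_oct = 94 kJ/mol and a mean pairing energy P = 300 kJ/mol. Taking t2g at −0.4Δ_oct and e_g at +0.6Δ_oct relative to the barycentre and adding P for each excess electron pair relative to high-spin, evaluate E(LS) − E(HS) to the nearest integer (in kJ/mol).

Co sits in group 9; removing 3 electrons leaves Co³⁺ with 9 − 3 = 6 d electrons.
High-spin: t2g^4 e_g^2, CFSE = -0.4Δ_oct = -38 kJ/mol.
Low-spin t2g^6 e_g^0 gives -2.4Δ_oct = -226 kJ/mol, but forming 2 extra pairs costs 2P = 600 kJ/mol, so E(LS) = -226 + 600 = 374 kJ/mol.
The difference is 374 − (-38) = 412 kJ/mol, so high-spin lies lower.

412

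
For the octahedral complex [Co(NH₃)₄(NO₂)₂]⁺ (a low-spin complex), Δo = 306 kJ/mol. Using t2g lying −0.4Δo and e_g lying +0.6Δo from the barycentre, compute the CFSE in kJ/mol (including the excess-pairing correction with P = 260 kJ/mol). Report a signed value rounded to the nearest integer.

-214

Ligand charges: 4×(+0) from NH₃ and 2×(-1) from NO₂⁻ sum to -2; with overall charge +1, Co is +3.
Co³⁺: group 9, so d-count = 9 − 3 = 6.
Configuration: t2g^6 e_g^0.
Orbital CFSE = 6(-0.4) + 0(0.6) = -2.4Δo = -2.4 × 306 = -734 kJ/mol.
Pairing penalty: 3 pairs vs 1 in the high-spin reference → 2 extra × P = 520 kJ/mol.
Overall CFSE = -734 + 520 = -214 kJ/mol.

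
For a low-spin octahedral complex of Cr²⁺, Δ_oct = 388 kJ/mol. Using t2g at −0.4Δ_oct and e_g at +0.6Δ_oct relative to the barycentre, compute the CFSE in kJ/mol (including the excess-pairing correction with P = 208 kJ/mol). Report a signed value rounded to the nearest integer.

-413

Cr sits in group 6; removing 2 electrons leaves Cr²⁺ with 6 − 2 = 4 d electrons.
Configuration: t2g^4 e_g^0.
The orbital stabilization is -1.6Δ_oct = -1.6 × 388 = -621 kJ/mol.
Pairing penalty: 1 pair vs 0 in the high-spin reference → 1 extra × P = 208 kJ/mol.
Net CFSE = -621 + 208 = -413 kJ/mol.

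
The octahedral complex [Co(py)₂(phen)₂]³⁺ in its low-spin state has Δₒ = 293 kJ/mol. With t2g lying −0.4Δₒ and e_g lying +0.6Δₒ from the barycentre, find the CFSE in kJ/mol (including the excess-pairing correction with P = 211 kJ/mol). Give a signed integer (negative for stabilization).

Ligand charges: 2×(+0) from py and 2×(+0) from phen sum to +0; with overall charge +3, Co is +3.
Co is in group 9, so Co³⁺ is d⁶ (9 − 3 = 6).
The d⁶ electrons fill as t2g^6 e_g^0.
Orbital CFSE = 6(-0.4) + 0(0.6) = -2.4Δₒ = -2.4 × 293 = -703 kJ/mol.
High-spin d⁶ would be t2g^4 e_g^2 with 1 pair; low-spin has 3, so 2 excess pairs cost +2P = +422 kJ/mol.
Overall CFSE = -703 + 422 = -281 kJ/mol.

-281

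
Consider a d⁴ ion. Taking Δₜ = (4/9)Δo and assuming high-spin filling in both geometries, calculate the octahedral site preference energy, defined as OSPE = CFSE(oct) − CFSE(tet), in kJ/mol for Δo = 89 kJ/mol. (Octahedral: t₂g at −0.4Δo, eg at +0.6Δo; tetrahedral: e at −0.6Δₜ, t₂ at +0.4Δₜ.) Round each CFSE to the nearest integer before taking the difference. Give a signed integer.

-37

Octahedral (high-spin): t2g^3 e_g^1, CFSE = 3(−0.4) + 1(+0.6) = -0.6Δo = -0.6 × 89 = -53 kJ/mol.
In a tetrahedral site the filling is e^2 t2^2: CFSE(tet) = -0.4Δₜ = -0.4 × (4/9)(89) = -16 kJ/mol.
OSPE = -53 − (-16) = -37 kJ/mol.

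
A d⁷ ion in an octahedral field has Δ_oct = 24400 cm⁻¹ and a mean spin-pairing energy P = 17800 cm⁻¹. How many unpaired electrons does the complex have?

1

Since Δ_oct = 24400 cm⁻¹ > P = 17800 cm⁻¹, the complex adopts the low-spin configuration.
Configuration: t₂g⁶ eg¹.
Unpaired electrons: 1.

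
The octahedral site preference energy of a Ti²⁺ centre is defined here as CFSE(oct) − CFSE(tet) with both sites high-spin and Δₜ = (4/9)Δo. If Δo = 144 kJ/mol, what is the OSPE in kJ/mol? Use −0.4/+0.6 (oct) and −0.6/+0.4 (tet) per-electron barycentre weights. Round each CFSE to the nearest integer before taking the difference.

Ti is in group 4, so Ti²⁺ is d² (4 − 2 = 2).
Octahedral (high-spin): t₂g² eg⁰, CFSE = 2(−0.4) + 0(+0.6) = -0.8Δo = -0.8 × 144 = -115 kJ/mol.
In a tetrahedral site the filling is e² t₂⁰: CFSE(tet) = -1.2Δₜ = -1.2 × (4/9)(144) = -77 kJ/mol.
OSPE = -115 − (-77) = -38 kJ/mol.

-38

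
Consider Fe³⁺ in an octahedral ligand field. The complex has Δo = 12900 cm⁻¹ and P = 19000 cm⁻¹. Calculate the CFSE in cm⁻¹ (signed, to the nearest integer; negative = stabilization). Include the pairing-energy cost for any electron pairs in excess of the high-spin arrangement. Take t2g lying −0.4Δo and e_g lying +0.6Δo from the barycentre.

0

Fe³⁺: group 8, so d-count = 8 − 3 = 5.
Δo < P, so pairing is avoided: the ground state is high-spin.
Filling d⁵ accordingly: t2g^3 e_g^2.
Orbital CFSE = 0.0Δo = 0.0 × 12900 = 0 cm⁻¹.
High-spin has no excess pairs, so no pairing correction applies.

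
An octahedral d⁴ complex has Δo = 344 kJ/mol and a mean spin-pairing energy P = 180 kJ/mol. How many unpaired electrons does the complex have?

Since Δo = 344 kJ/mol > P = 180 kJ/mol, the complex adopts the low-spin configuration.
Configuration: t₂g⁴ eg⁰.
Unpaired electrons: 2.

2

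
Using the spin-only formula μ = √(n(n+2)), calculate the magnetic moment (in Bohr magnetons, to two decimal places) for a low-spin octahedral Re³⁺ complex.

Group 7 minus oxidation state +3 gives a d⁴ configuration for Re³⁺.
Configuration: t2g^4 e_g^0 → 2 unpaired electrons.
μ(spin-only) = √[2(2+2)] = √8 ≈ 2.83 Bohr magnetons.

2.83 Bohr magnetons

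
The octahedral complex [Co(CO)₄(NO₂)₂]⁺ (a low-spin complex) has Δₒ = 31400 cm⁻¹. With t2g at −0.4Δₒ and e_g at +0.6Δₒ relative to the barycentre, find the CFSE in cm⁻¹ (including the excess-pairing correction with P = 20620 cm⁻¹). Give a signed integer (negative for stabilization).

-34120

Ligand charges: 4×(+0) from CO and 2×(-1) from NO₂⁻ sum to -2; with overall charge +1, Co is +3.
Co³⁺: group 9, so d-count = 9 − 3 = 6.
Electron filling gives t2g^6 e_g^0.
The orbital stabilization is -2.4Δₒ = -2.4 × 31400 = -75360 cm⁻¹.
Pairing penalty: 3 pairs vs 1 in the high-spin reference → 2 extra × P = 41240 cm⁻¹.
Net CFSE = -75360 + 41240 = -34120 cm⁻¹.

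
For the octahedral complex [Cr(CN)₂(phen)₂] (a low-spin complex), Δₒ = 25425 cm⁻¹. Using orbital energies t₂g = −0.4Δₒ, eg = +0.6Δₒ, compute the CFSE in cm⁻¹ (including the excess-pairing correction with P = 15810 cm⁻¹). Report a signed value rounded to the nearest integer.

Ligand charges: 2×(-1) from CN⁻ and 2×(+0) from phen sum to -2; with overall charge +0, Cr is +2.
Cr²⁺: group 6, so d-count = 6 − 2 = 4.
The d⁴ electrons fill as t₂g⁴ eg⁰.
The orbital stabilization is -1.6Δₒ = -1.6 × 25425 = -40680 cm⁻¹.
High-spin d⁴ would be t₂g³ eg¹ with 0 pairs; low-spin has 1, so 1 excess pair costs +1P = +15810 cm⁻¹.
Combining: -40680 + 15810 = -24870 cm⁻¹.

-24870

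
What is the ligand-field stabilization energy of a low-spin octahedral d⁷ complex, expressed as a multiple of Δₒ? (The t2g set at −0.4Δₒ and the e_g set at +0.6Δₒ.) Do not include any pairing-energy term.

Configuration: t2g^6 e_g^1.
CFSE = 6(-0.4Δₒ) + 1(0.6Δₒ) = -2.4Δₒ + 0.6Δₒ = -1.8Δₒ.

-1.8 Δₒ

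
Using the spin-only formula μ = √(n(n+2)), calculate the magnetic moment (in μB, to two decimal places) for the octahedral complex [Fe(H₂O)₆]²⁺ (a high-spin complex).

H₂O is neutral, so the +2 overall charge sits on Fe: oxidation state +2.
Fe sits in group 8; removing 2 electrons leaves Fe²⁺ with 8 − 2 = 6 d electrons.
Configuration: t2g^4 e_g^2 → 4 unpaired electrons.
μ(spin-only) = √[4(4+2)] = √24 ≈ 4.90 μB.

4.90 μB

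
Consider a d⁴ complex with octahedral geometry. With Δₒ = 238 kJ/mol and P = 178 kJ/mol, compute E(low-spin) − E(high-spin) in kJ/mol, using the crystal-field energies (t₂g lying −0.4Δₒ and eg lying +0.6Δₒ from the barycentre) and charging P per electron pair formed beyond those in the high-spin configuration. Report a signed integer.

-60

High-spin: t₂g³ eg¹, CFSE = -0.6Δₒ = -143 kJ/mol.
Low-spin t₂g⁴ eg⁰ gives -1.6Δₒ = -381 kJ/mol, but forming 1 extra pair costs 1P = 178 kJ/mol, so E(LS) = -381 + 178 = -203 kJ/mol.
Thus E(LS) − E(HS) = -60 kJ/mol.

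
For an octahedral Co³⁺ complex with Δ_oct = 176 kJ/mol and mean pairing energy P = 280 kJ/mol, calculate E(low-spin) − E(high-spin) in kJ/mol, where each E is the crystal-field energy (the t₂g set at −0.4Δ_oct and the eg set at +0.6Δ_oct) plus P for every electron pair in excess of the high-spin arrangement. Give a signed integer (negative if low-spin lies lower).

Co is in group 9, so Co³⁺ is d⁶ (9 − 3 = 6).
High-spin d⁶ fills as t₂g⁴ eg² with CFSE 4(−0.4) + 2(+0.6) = -0.4Δ_oct = -70 kJ/mol.
Low-spin: t₂g⁶ eg⁰, orbital CFSE = -2.4Δ_oct = -422 kJ/mol; plus 2 excess pairs × P = +560 kJ/mol; total 138 kJ/mol.
E(LS) − E(HS) = 138 − (-70) = 208 kJ/mol.

208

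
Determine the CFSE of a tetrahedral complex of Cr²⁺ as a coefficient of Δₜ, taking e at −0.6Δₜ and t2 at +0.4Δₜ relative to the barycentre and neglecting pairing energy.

-0.4 Δₜ

Cr²⁺: group 6, so d-count = 6 − 2 = 4.
With tetrahedral geometry the complex is necessarily high-spin.
Configuration: e^2 t2^2.
CFSE = 2(-0.6Δₜ) + 2(0.4Δₜ) = -1.2Δₜ + 0.8Δₜ = -0.4Δₜ.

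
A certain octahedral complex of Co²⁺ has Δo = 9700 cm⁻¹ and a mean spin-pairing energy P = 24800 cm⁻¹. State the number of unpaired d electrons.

Group 9 minus oxidation state +2 gives a d⁷ configuration for Co²⁺.
Since Δo = 9700 cm⁻¹ < P = 24800 cm⁻¹, the complex adopts the high-spin configuration.
Configuration: t₂g⁵ eg².
Unpaired electrons: 3.

3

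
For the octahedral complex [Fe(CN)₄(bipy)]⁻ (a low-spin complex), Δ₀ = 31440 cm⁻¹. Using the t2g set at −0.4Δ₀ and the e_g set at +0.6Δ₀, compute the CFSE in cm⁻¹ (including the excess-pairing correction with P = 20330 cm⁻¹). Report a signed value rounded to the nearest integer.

-22220

Ligand charges: 4×(-1) from CN⁻ and 1×(+0) from bipy sum to -4; with overall charge -1, Fe is +3.
Fe is in group 8, so Fe³⁺ is d⁵ (8 − 3 = 5).
Electron filling gives t2g^5 e_g^0.
Orbital CFSE = 5(-0.4) + 0(0.6) = -2.0Δ₀ = -2.0 × 31440 = -62880 cm⁻¹.
Pairing penalty: 2 pairs vs 0 in the high-spin reference → 2 extra × P = 40660 cm⁻¹.
Net CFSE = -62880 + 40660 = -22220 cm⁻¹.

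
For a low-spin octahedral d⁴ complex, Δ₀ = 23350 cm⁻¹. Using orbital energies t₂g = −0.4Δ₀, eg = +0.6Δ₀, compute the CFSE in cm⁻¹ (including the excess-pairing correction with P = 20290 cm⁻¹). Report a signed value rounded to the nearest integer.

Configuration: t₂g⁴ eg⁰.
The orbital stabilization is -1.6Δ₀ = -1.6 × 23350 = -37360 cm⁻¹.
Pairing penalty: 1 pair vs 0 in the high-spin reference → 1 extra × P = 20290 cm⁻¹.
Overall CFSE = -37360 + 20290 = -17070 cm⁻¹.

-17070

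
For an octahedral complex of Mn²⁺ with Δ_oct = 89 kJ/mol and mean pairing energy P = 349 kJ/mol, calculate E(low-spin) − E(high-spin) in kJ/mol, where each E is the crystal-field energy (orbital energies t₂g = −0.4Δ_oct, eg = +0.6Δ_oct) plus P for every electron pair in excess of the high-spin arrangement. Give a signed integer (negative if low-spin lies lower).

Mn is in group 7, so Mn²⁺ is d⁵ (7 − 2 = 5).
In the high-spin limit (t₂g³ eg²) the orbital term is 0.0Δ_oct = 0 kJ/mol, with no excess pairing.
Low-spin: t₂g⁵ eg⁰, orbital CFSE = -2.0Δ_oct = -178 kJ/mol; plus 2 excess pairs × P = +698 kJ/mol; total 520 kJ/mol.
E(LS) − E(HS) = 520 − (0) = 520 kJ/mol.

520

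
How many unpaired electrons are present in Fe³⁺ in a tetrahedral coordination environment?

Fe sits in group 8; removing 3 electrons leaves Fe³⁺ with 8 − 3 = 5 d electrons.
With tetrahedral geometry the complex is necessarily high-spin.
Configuration: e^2 t2^3, giving 5 unpaired electrons.

5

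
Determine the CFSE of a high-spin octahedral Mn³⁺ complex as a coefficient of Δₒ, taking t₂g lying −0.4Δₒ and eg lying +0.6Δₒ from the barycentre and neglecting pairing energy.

Mn sits in group 7; removing 3 electrons leaves Mn³⁺ with 7 − 3 = 4 d electrons.
Configuration: t₂g³ eg¹.
CFSE = 3(-0.4Δₒ) + 1(0.6Δₒ) = -1.2Δₒ + 0.6Δₒ = -0.6Δₒ.

-0.6 Δₒ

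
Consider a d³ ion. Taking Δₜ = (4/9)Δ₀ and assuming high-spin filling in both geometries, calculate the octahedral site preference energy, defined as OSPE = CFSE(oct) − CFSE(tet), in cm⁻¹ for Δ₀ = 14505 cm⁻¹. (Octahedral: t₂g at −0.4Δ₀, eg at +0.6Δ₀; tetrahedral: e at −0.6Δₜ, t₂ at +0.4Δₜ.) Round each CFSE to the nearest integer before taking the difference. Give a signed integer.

Octahedral (high-spin): t₂g³ eg⁰, CFSE = 3(−0.4) + 0(+0.6) = -1.2Δ₀ = -1.2 × 14505 = -17406 cm⁻¹.
In a tetrahedral site the filling is e² t₂¹: CFSE(tet) = -0.8Δₜ = -0.8 × (4/9)(14505) = -5157 cm⁻¹.
OSPE = CFSE(oct) − CFSE(tet) = -17406 − (-5157) = -12249 cm⁻¹.

-12249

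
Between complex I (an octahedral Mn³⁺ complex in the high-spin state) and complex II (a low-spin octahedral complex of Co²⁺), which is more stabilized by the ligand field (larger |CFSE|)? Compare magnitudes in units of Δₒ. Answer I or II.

I: Mn sits in group 7; removing 3 electrons leaves Mn³⁺ with 7 − 3 = 4 d electrons; t₂g³ eg¹, CFSE = -0.6Δₒ.
II: Group 9 minus oxidation state +2 gives a d⁷ configuration for Co²⁺; t₂g⁶ eg¹, CFSE = -1.8Δₒ.
So II has the larger |CFSE|.

II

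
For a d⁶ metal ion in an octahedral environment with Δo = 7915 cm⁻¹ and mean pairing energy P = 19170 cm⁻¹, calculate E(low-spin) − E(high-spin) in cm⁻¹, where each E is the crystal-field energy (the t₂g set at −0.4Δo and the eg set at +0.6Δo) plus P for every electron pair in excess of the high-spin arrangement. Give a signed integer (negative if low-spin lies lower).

22510

High-spin d⁶ fills as t₂g⁴ eg² with CFSE 4(−0.4) + 2(+0.6) = -0.4Δo = -3166 cm⁻¹.
For low-spin the configuration is t₂g⁶ eg⁰: orbital energy -2.4 × 7915 = -18996 cm⁻¹, and 2 additional pairs relative to high-spin add 38340 cm⁻¹, giving 19344 cm⁻¹.
The difference is 19344 − (-3166) = 22510 cm⁻¹, so high-spin lies lower.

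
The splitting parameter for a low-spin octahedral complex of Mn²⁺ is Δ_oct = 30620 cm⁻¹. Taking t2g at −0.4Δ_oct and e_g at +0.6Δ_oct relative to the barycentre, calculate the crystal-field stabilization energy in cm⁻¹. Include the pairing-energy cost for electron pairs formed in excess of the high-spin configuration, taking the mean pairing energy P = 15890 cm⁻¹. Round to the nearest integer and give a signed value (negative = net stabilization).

Group 7 minus oxidation state +2 gives a d⁵ configuration for Mn²⁺.
Configuration: t2g^5 e_g^0.
Orbital CFSE = 5(-0.4) + 0(0.6) = -2.0Δ_oct = -2.0 × 30620 = -61240 cm⁻¹.
Pairing penalty: 2 pairs vs 0 in the high-spin reference → 2 extra × P = 31780 cm⁻¹.
Net CFSE = -61240 + 31780 = -29460 cm⁻¹.

-29460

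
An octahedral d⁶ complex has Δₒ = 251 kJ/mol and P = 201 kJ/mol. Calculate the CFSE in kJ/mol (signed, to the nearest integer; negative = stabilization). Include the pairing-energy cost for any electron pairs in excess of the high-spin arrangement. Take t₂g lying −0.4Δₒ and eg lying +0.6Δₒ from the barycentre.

With Δₒ > P the complex is low-spin.
Filling d⁶ accordingly: t₂g⁶ eg⁰.
Orbital CFSE = -2.4Δₒ = -2.4 × 251 = -602 kJ/mol.
Excess pairs vs high-spin: 3 − 1 = 2; pairing cost = +402 kJ/mol.
Net CFSE = -602 + 402 = -200 kJ/mol.

-200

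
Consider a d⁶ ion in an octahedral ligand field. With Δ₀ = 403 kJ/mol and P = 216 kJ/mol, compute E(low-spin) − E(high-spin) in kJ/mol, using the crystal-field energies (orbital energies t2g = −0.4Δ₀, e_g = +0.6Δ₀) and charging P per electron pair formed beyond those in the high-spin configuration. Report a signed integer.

-374

In the high-spin limit (t2g^4 e_g^2) the orbital term is -0.4Δ₀ = -161 kJ/mol, with no excess pairing.
For low-spin the configuration is t2g^6 e_g^0: orbital energy -2.4 × 403 = -967 kJ/mol, and 2 additional pairs relative to high-spin add 432 kJ/mol, giving -535 kJ/mol.
Thus E(LS) − E(HS) = -374 kJ/mol.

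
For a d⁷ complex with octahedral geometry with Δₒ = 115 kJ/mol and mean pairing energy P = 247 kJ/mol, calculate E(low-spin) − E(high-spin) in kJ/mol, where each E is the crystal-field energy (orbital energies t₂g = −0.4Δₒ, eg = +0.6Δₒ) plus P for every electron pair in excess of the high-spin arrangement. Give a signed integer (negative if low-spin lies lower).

132

High-spin d⁷ fills as t₂g⁵ eg² with CFSE 5(−0.4) + 2(+0.6) = -0.8Δₒ = -92 kJ/mol.
Low-spin: t₂g⁶ eg¹, orbital CFSE = -1.8Δₒ = -207 kJ/mol; plus 1 excess pair × P = +247 kJ/mol; total 40 kJ/mol.
The difference is 40 − (-92) = 132 kJ/mol, so high-spin lies lower.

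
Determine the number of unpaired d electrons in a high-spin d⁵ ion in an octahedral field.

5

Configuration: t₂g³ eg², giving 5 unpaired electrons.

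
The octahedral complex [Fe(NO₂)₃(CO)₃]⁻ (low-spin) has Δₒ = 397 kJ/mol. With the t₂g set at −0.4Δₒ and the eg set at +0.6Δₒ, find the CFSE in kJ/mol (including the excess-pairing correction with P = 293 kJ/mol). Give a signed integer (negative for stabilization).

-367

Ligand charges: 3×(-1) from NO₂⁻ and 3×(+0) from CO sum to -3; with overall charge -1, Fe is +2.
Fe sits in group 8; removing 2 electrons leaves Fe²⁺ with 8 − 2 = 6 d electrons.
Electron filling gives t₂g⁶ eg⁰.
The orbital stabilization is -2.4Δₒ = -2.4 × 397 = -953 kJ/mol.
Relative to high-spin t₂g⁴ eg² (1 paired), the low-spin configuration has 2 additional pairs, contributing +2 × 293 = +586 kJ/mol.
Combining: -953 + 586 = -367 kJ/mol.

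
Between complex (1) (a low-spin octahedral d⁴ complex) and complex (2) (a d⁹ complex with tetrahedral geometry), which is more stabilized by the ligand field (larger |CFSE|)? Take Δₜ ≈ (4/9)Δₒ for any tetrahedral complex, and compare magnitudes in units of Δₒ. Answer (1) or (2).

(1)

(1): t2g^4 e_g^0, CFSE = -1.6Δₒ.
(2): With tetrahedral geometry the complex is necessarily high-spin; e^4 t2^5, CFSE = -0.4Δₜ ≈ -0.18Δₒ.
So (1) has the larger |CFSE|.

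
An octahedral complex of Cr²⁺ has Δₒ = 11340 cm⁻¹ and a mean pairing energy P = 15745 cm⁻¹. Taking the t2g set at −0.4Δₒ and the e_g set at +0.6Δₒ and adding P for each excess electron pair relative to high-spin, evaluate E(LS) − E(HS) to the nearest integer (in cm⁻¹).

4405

Group 6 minus oxidation state +2 gives a d⁴ configuration for Cr²⁺.
In the high-spin limit (t2g^3 e_g^1) the orbital term is -0.6Δₒ = -6804 cm⁻¹, with no excess pairing.
For low-spin the configuration is t2g^4 e_g^0: orbital energy -1.6 × 11340 = -18144 cm⁻¹, and 1 additional pair relative to high-spin adds 15745 cm⁻¹, giving -2399 cm⁻¹.
Thus E(LS) − E(HS) = 4405 cm⁻¹.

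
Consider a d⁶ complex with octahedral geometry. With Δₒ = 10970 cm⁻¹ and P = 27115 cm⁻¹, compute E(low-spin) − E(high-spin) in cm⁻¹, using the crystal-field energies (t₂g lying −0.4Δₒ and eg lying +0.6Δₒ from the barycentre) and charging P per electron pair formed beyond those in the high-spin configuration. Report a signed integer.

High-spin: t₂g⁴ eg², CFSE = -0.4Δₒ = -4388 cm⁻¹.
Low-spin t₂g⁶ eg⁰ gives -2.4Δₒ = -26328 cm⁻¹, but forming 2 extra pairs costs 2P = 54230 cm⁻¹, so E(LS) = -26328 + 54230 = 27902 cm⁻¹.
The difference is 27902 − (-4388) = 32290 cm⁻¹, so high-spin lies lower.

32290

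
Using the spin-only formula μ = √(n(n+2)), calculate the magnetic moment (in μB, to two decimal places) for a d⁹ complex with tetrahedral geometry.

Tetrahedral fields are weak (Δₜ ≈ 4/9 Δₒ), so electrons fill high-spin.
Configuration: e⁴ t₂⁵ → 1 unpaired electron.
μ(spin-only) = √[1(1+2)] = √3 ≈ 1.73 μB.

1.73 μB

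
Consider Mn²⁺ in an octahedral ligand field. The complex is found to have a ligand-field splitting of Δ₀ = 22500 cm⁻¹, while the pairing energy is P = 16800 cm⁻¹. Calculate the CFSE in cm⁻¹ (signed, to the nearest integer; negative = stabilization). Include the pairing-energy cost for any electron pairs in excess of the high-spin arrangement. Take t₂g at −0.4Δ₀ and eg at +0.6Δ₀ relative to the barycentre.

-11400

Mn is in group 7, so Mn²⁺ is d⁵ (7 − 2 = 5).
Here Δ₀ > P (22500 > 16800), so the low-spin state is favoured.
Configuration: t₂g⁵ eg⁰.
Orbital CFSE = -2.0Δ₀ = -2.0 × 22500 = -45000 cm⁻¹.
Excess pairs vs high-spin: 2 − 0 = 2; pairing cost = +33600 cm⁻¹.
Net CFSE = -45000 + 33600 = -11400 cm⁻¹.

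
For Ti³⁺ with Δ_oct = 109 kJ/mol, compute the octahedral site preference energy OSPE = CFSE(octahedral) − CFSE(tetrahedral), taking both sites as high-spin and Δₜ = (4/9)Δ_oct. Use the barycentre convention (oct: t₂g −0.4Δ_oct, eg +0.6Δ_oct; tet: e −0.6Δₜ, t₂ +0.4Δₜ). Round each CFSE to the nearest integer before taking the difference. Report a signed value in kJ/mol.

-15

Ti is in group 4, so Ti³⁺ is d¹ (4 − 3 = 1).
Octahedral high-spin t2g^1 e_g^0: CFSE = -0.4 × 109 = -44 kJ/mol.
Tetrahedral e^1 t2^0 gives -0.6Δₜ = -0.6 × (4/9) × 109 = -29 kJ/mol.
OSPE = -44 − (-29) = -15 kJ/mol.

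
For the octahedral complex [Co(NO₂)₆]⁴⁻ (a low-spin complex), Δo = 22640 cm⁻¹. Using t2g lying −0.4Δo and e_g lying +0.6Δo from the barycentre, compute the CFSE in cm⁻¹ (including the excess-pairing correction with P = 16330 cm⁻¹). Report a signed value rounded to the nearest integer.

-24422

Each NO₂⁻ contributes -1; 6 × (-1) = -6. With overall charge -4, Co is in the +2 oxidation state.
Co sits in group 9; removing 2 electrons leaves Co²⁺ with 9 − 2 = 7 d electrons.
The d⁷ electrons fill as t2g^6 e_g^1.
CFSE(orbital) = 6×(-0.4Δo) + 1×(0.6Δo) = -1.8Δo; with Δo = 22640 cm⁻¹ that is -40752 cm⁻¹.
Pairing penalty: 3 pairs vs 2 in the high-spin reference → 1 extra × P = 16330 cm⁻¹.
Combining: -40752 + 16330 = -24422 cm⁻¹.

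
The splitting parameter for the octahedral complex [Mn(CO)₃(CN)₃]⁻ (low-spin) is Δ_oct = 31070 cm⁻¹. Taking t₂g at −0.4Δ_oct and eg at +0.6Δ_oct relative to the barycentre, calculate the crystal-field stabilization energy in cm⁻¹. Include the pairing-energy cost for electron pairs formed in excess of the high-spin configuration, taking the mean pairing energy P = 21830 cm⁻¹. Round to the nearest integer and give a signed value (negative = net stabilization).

-18480

Ligand charges: 3×(+0) from CO and 3×(-1) from CN⁻ sum to -3; with overall charge -1, Mn is +2.
Mn²⁺: group 7, so d-count = 7 − 2 = 5.
The d⁵ electrons fill as t₂g⁵ eg⁰.
CFSE(orbital) = 5×(-0.4Δ_oct) + 0×(0.6Δ_oct) = -2.0Δ_oct; with Δ_oct = 31070 cm⁻¹ that is -62140 cm⁻¹.
Relative to high-spin t₂g³ eg² (0 paired), the low-spin configuration has 2 additional pairs, contributing +2 × 21830 = +43660 cm⁻¹.
Combining: -62140 + 43660 = -18480 cm⁻¹.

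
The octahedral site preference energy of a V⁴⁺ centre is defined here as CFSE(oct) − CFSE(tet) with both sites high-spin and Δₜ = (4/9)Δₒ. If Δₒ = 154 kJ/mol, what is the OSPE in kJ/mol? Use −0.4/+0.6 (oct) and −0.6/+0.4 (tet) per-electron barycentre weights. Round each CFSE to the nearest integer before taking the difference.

-21

V is in group 5, so V⁴⁺ is d¹ (5 − 4 = 1).
Octahedral high-spin t₂g¹ eg⁰: CFSE = -0.4 × 154 = -62 kJ/mol.
In a tetrahedral site the filling is e¹ t₂⁰: CFSE(tet) = -0.6Δₜ = -0.6 × (4/9)(154) = -41 kJ/mol.
OSPE = -62 − (-41) = -21 kJ/mol.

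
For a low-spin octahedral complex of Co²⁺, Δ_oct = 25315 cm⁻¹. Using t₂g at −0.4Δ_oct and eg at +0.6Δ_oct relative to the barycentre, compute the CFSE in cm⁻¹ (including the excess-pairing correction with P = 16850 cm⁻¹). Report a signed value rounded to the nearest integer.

-28717

Co sits in group 9; removing 2 electrons leaves Co²⁺ with 9 − 2 = 7 d electrons.
Configuration: t₂g⁶ eg¹.
Orbital CFSE = 6(-0.4) + 1(0.6) = -1.8Δ_oct = -1.8 × 25315 = -45567 cm⁻¹.
Relative to high-spin t₂g⁵ eg² (2 paired), the low-spin configuration has 1 additional pair, contributing +1 × 16850 = +16850 cm⁻¹.
Combining: -45567 + 16850 = -28717 cm⁻¹.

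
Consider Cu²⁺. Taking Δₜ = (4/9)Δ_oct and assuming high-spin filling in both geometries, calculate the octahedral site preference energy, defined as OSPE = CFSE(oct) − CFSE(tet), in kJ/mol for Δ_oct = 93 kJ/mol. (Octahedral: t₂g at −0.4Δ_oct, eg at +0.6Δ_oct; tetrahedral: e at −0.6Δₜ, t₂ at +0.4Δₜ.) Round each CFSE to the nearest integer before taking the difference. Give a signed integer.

Group 11 minus oxidation state +2 gives a d⁹ configuration for Cu²⁺.
Octahedral (high-spin): t₂g⁶ eg³, CFSE = 6(−0.4) + 3(+0.6) = -0.6Δ_oct = -0.6 × 93 = -56 kJ/mol.
In a tetrahedral site the filling is e⁴ t₂⁵: CFSE(tet) = -0.4Δₜ = -0.4 × (4/9)(93) = -17 kJ/mol.
OSPE = -56 − (-17) = -39 kJ/mol.

-39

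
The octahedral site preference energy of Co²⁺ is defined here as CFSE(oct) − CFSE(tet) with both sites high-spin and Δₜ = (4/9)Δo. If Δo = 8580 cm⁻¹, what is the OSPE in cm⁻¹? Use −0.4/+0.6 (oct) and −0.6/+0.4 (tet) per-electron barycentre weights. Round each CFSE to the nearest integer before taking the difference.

-2288

Co²⁺: group 9, so d-count = 9 − 2 = 7.
In an octahedral site d⁷ (HS) is t₂g⁵ eg², giving CFSE(oct) = -0.8Δo = -6864 cm⁻¹.
Tetrahedral: e⁴ t₂³, CFSE = 4(−0.6) + 3(+0.4) = -1.2Δₜ = -1.2 × (4/9) × 8580 = -4576 cm⁻¹.
OSPE = -6864 − (-4576) = -2288 cm⁻¹.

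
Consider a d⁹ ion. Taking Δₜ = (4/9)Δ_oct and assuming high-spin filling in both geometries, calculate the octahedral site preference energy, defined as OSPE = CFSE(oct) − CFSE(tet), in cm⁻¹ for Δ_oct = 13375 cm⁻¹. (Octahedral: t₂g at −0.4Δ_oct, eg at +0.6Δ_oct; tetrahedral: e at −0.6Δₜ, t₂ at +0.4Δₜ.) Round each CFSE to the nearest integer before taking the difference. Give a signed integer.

Octahedral (high-spin): t₂g⁶ eg³, CFSE = 6(−0.4) + 3(+0.6) = -0.6Δ_oct = -0.6 × 13375 = -8025 cm⁻¹.
In a tetrahedral site the filling is e⁴ t₂⁵: CFSE(tet) = -0.4Δₜ = -0.4 × (4/9)(13375) = -2378 cm⁻¹.
Subtracting, OSPE = -8025 − (-2378) = -5647 cm⁻¹.

-5647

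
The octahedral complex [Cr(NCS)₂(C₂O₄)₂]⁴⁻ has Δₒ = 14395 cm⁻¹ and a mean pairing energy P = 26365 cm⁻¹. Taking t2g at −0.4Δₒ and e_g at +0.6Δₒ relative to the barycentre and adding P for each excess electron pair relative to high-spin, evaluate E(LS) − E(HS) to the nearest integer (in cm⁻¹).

11970

Ligand charges: 2×(-1) from NCS⁻ and 2×(-2) from C₂O₄²⁻ sum to -6; with overall charge -4, Cr is +2.
Group 6 minus oxidation state +2 gives a d⁴ configuration for Cr²⁺.
In the high-spin limit (t2g^3 e_g^1) the orbital term is -0.6Δₒ = -8637 cm⁻¹, with no excess pairing.
Low-spin: t2g^4 e_g^0, orbital CFSE = -1.6Δₒ = -23032 cm⁻¹; plus 1 excess pair × P = +26365 cm⁻¹; total 3333 cm⁻¹.
Thus E(LS) − E(HS) = 11970 cm⁻¹.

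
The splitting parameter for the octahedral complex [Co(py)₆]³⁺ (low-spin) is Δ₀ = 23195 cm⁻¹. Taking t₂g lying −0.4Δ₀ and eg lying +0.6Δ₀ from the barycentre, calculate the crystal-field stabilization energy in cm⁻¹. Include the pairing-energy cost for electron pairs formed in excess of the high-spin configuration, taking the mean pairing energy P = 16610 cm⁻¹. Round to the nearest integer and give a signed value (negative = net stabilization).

-22448

py is neutral, so the +3 overall charge sits on Co: oxidation state +3.
Co³⁺: group 9, so d-count = 9 − 3 = 6.
The d⁶ electrons fill as t₂g⁶ eg⁰.
The orbital stabilization is -2.4Δ₀ = -2.4 × 23195 = -55668 cm⁻¹.
Pairing penalty: 3 pairs vs 1 in the high-spin reference → 2 extra × P = 33220 cm⁻¹.
Overall CFSE = -55668 + 33220 = -22448 cm⁻¹.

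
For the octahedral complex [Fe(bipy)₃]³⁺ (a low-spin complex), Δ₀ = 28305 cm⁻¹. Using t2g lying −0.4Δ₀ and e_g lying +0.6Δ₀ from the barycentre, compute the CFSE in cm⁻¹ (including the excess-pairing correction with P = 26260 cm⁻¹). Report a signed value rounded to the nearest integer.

-4090

bipy is neutral, so the +3 overall charge sits on Fe: oxidation state +3.
Group 8 minus oxidation state +3 gives a d⁵ configuration for Fe³⁺.
The d⁵ electrons fill as t2g^5 e_g^0.
The orbital stabilization is -2.0Δ₀ = -2.0 × 28305 = -56610 cm⁻¹.
Relative to high-spin t2g^3 e_g^2 (0 paired), the low-spin configuration has 2 additional pairs, contributing +2 × 26260 = +52520 cm⁻¹.
Net CFSE = -56610 + 52520 = -4090 cm⁻¹.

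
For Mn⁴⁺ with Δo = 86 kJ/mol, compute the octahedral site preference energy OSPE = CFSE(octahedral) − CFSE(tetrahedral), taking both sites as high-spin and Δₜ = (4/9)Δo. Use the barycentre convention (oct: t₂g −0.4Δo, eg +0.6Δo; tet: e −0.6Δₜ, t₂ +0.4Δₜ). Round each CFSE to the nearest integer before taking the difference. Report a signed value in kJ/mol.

Group 7 minus oxidation state +4 gives a d³ configuration for Mn⁴⁺.
In an octahedral site d³ (HS) is t2g^3 e_g^0, giving CFSE(oct) = -1.2Δo = -103 kJ/mol.
Tetrahedral: e^2 t2^1, CFSE = 2(−0.6) + 1(+0.4) = -0.8Δₜ = -0.8 × (4/9) × 86 = -31 kJ/mol.
OSPE = -103 − (-31) = -72 kJ/mol.

-72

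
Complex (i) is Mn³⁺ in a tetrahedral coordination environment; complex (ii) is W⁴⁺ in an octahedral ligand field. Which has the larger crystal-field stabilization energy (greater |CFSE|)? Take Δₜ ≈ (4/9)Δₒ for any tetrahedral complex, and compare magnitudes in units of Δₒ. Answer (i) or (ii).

(i): Mn³⁺: group 7, so d-count = 7 − 3 = 4; Tetrahedral fields are weak (Δₜ ≈ 4/9 Δₒ), so electrons fill high-spin; e² t₂², CFSE = -0.4Δₜ ≈ -0.18Δₒ.
(ii): W⁴⁺: group 6, so d-count = 6 − 4 = 2; t₂g² eg⁰, CFSE = -0.8Δₒ.
So (ii) has the larger |CFSE|.

(ii)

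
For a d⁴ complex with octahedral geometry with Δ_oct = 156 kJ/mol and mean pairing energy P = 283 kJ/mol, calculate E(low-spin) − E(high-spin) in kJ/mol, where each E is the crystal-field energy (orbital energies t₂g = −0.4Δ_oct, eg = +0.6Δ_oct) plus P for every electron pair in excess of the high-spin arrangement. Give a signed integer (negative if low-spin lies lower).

High-spin d⁴ fills as t₂g³ eg¹ with CFSE 3(−0.4) + 1(+0.6) = -0.6Δ_oct = -94 kJ/mol.
Low-spin t₂g⁴ eg⁰ gives -1.6Δ_oct = -250 kJ/mol, but forming 1 extra pair costs 1P = 283 kJ/mol, so E(LS) = -250 + 283 = 33 kJ/mol.
Thus E(LS) − E(HS) = 127 kJ/mol.

127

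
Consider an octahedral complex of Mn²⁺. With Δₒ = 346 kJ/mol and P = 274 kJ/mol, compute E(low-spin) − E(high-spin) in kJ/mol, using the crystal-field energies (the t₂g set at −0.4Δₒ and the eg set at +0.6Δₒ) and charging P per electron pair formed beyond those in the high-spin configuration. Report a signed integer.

Mn sits in group 7; removing 2 electrons leaves Mn²⁺ with 7 − 2 = 5 d electrons.
In the high-spin limit (t₂g³ eg²) the orbital term is 0.0Δₒ = 0 kJ/mol, with no excess pairing.
For low-spin the configuration is t₂g⁵ eg⁰: orbital energy -2.0 × 346 = -692 kJ/mol, and 2 additional pairs relative to high-spin add 548 kJ/mol, giving -144 kJ/mol.
The difference is -144 − (0) = -144 kJ/mol, so low-spin lies lower.

-144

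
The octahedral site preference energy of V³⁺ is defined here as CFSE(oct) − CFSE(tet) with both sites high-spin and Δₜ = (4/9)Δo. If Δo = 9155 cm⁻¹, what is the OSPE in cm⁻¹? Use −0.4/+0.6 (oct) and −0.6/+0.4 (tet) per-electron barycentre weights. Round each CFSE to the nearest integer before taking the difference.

-2441

V sits in group 5; removing 3 electrons leaves V³⁺ with 5 − 3 = 2 d electrons.
Octahedral (high-spin): t2g^2 e_g^0, CFSE = 2(−0.4) + 0(+0.6) = -0.8Δo = -0.8 × 9155 = -7324 cm⁻¹.
In a tetrahedral site the filling is e^2 t2^0: CFSE(tet) = -1.2Δₜ = -1.2 × (4/9)(9155) = -4883 cm⁻¹.
Subtracting, OSPE = -7324 − (-4883) = -2441 cm⁻¹.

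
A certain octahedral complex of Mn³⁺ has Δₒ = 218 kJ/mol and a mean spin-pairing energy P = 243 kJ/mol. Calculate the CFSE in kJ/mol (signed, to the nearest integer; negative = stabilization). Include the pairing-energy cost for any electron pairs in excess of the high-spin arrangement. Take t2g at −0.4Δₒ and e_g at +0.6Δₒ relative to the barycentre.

-131

Mn is in group 7, so Mn³⁺ is d⁴ (7 − 3 = 4).
Since Δₒ = 218 kJ/mol < P = 243 kJ/mol, the complex adopts the high-spin configuration.
That gives t2g^3 e_g^1.
Orbital CFSE = -0.6Δₒ = -0.6 × 218 = -131 kJ/mol.
High-spin has no excess pairs, so no pairing correction applies.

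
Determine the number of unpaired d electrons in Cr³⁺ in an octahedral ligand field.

Cr sits in group 6; removing 3 electrons leaves Cr³⁺ with 6 − 3 = 3 d electrons.
Configuration: t₂g³ eg⁰, giving 3 unpaired electrons.

3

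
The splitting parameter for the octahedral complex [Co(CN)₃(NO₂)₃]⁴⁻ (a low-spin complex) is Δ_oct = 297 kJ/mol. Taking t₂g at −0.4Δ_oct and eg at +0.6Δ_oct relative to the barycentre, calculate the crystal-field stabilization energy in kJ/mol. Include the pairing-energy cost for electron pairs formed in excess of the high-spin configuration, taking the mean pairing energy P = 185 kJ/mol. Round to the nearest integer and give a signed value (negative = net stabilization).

Ligand charges: 3×(-1) from CN⁻ and 3×(-1) from NO₂⁻ sum to -6; with overall charge -4, Co is +2.
Group 9 minus oxidation state +2 gives a d⁷ configuration for Co²⁺.
Electron filling gives t₂g⁶ eg¹.
The orbital stabilization is -1.8Δ_oct = -1.8 × 297 = -535 kJ/mol.
Relative to high-spin t₂g⁵ eg² (2 paired), the low-spin configuration has 1 additional pair, contributing +1 × 185 = +185 kJ/mol.
Overall CFSE = -535 + 185 = -350 kJ/mol.

-350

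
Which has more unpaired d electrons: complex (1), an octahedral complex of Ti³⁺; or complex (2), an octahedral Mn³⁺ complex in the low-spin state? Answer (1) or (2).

(2)

(1): Ti is in group 4, so Ti³⁺ is d¹ (4 − 3 = 1); For octahedral d¹ the high- and low-spin configurations coincide; t₂g¹ eg⁰ → 1 unpaired.
(2): Group 7 minus oxidation state +3 gives a d⁴ configuration for Mn³⁺; t₂g⁴ eg⁰ → 2 unpaired.
So (2) has more unpaired electrons.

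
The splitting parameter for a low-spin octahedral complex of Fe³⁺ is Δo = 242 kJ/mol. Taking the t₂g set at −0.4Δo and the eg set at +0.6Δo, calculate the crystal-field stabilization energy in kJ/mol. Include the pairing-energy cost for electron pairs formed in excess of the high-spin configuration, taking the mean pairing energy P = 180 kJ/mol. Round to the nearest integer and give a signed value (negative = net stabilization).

-124

Fe is in group 8, so Fe³⁺ is d⁵ (8 − 3 = 5).
The d⁵ electrons fill as t₂g⁵ eg⁰.
The orbital stabilization is -2.0Δo = -2.0 × 242 = -484 kJ/mol.
High-spin d⁵ would be t₂g³ eg² with 0 pairs; low-spin has 2, so 2 excess pairs cost +2P = +360 kJ/mol.
Net CFSE = -484 + 360 = -124 kJ/mol.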